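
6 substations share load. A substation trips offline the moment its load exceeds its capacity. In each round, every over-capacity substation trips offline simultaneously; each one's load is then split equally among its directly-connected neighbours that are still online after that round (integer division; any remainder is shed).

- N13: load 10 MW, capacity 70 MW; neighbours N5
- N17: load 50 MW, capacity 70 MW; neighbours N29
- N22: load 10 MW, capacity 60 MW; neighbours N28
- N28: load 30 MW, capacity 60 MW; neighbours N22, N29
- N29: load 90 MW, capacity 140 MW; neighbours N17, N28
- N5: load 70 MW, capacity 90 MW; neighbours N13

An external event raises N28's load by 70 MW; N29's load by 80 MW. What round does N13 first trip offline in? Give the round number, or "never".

never

Round 1 — N28 at 100 > 60; N29 at 170 > 140. N28, N29 trip offline.
  N28 sheds 100 MW to N22: 100 each.
    N22: 10+100 = 110 > 60
  N29 sheds 170 MW to N17: 170 each.
    N17: 50+170 = 220 > 70
Round 2 — N17, N22 trip offline.
  N17 sheds 220 MW: no online neighbours, lost.
  N22 sheds 110 MW: no online neighbours, lost.
No further trips.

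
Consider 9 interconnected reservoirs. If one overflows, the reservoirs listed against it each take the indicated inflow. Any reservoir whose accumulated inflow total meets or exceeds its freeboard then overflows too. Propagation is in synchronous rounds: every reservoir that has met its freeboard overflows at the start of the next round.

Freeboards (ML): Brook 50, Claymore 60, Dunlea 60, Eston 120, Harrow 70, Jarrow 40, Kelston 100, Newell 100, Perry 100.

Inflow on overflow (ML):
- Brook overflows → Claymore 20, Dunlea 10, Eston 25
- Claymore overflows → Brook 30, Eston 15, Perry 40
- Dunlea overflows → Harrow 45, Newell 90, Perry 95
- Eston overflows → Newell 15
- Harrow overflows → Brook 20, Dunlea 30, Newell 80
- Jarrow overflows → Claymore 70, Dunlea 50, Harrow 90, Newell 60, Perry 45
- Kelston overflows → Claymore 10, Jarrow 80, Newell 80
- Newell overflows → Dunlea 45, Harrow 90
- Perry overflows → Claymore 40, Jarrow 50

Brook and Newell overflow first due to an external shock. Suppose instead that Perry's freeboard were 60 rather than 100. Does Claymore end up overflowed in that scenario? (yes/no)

yes

With Perry's freeboard at 60:
Round 1 — Brook, Newell overflow (initial).
  Claymore: +20 → 20 < 60
  Dunlea: +10+45 → 55 < 60
  Eston: +25 → 25 < 120
  Harrow: +90 → 90 ≥ 70
Round 2 — Harrow overflows.
  Dunlea: +30 → 85 ≥ 60
Round 3 — Dunlea overflows.
  Perry: +95 → 95 ≥ 60
Round 4 — Perry overflows.
  Claymore: +40 → 60 ≥ 60
  Jarrow: +50 → 50 ≥ 40
Round 5 — Claymore, Jarrow overflow.
  Eston: +15 → 40 < 120
No further overflows.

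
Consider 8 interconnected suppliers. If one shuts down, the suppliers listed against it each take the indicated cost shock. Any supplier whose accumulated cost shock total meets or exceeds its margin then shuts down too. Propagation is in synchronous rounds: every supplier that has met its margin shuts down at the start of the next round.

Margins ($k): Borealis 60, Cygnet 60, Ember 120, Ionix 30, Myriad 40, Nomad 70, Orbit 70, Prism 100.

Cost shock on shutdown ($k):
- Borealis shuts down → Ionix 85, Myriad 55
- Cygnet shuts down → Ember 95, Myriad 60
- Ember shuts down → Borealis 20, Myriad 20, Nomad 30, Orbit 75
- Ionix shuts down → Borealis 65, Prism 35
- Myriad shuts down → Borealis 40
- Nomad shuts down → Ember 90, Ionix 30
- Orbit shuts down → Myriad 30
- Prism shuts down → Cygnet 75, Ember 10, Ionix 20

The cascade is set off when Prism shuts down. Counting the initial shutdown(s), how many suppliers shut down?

3

Round 1 — Prism shuts down (initial).
  Cygnet: +75 → 75 ≥ 60
  Ember: +10 → 10 < 120
  Ionix: +20 → 20 < 30
Round 2 — Cygnet shuts down.
  Ember: +95 → 105 < 120
  Myriad: +60 → 60 ≥ 40
Round 3 — Myriad shuts down.
  Borealis: +40 → 40 < 60
No further shutdowns.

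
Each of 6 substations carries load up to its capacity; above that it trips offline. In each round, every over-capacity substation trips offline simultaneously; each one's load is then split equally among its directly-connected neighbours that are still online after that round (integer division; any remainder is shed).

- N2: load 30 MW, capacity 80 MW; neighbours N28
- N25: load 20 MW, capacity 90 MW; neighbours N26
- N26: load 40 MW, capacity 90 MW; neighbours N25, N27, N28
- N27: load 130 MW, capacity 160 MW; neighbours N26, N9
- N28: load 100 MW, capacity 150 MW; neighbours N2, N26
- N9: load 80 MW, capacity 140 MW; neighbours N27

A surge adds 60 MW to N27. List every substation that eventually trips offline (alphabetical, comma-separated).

Round 1 — N27 at 190 > 160. N27 trips offline.
  N27 sheds 190 MW to N26, N9: 95 each.
    N26: 40+95 = 135 > 90
    N9: 80+95 = 175 > 140
Round 2 — N26, N9 trip offline.
  N26 sheds 135 MW to N25, N28: 67 each (1 lost).
    N25: 20+67 = 87 ≤ 90
    N28: 100+67 = 167 > 150
  N9 sheds 175 MW: no online neighbours, lost.
Round 3 — N28 trips offline.
  N28 sheds 167 MW to N2: 167 each.
    N2: 30+167 = 197 > 80
Round 4 — N2 trips offline.
  N2 sheds 197 MW: no online neighbours, lost.
No further trips.

N2, N26, N27, N28, N9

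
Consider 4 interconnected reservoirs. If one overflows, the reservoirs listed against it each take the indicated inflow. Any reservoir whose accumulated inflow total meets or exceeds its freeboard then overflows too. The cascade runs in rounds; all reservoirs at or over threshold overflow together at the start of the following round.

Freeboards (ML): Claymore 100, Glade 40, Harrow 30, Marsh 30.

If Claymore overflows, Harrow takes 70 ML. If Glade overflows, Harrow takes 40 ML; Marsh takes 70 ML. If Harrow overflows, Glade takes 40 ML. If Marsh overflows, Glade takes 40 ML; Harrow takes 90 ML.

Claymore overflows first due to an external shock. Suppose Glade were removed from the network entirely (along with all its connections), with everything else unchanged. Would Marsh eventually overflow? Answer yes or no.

With Glade removed:
Round 1 — Claymore overflows (initial).
  Harrow: +70 → 70 ≥ 30
Round 2 — Harrow overflows.
No further overflows.

no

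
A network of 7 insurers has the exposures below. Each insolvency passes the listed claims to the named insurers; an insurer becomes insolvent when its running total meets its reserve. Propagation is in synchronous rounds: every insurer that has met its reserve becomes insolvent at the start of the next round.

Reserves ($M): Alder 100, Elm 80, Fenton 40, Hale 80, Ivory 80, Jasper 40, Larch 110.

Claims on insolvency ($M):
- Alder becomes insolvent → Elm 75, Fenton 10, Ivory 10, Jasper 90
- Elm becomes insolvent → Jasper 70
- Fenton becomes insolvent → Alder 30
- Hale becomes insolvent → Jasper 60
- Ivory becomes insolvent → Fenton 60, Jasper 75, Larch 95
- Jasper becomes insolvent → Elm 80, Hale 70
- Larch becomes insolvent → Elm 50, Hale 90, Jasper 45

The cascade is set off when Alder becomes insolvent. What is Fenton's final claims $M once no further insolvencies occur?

10

Round 1 — Alder becomes insolvent (initial).
  Elm: +75 → 75 < 80
  Fenton: +10 → 10 < 40
  Ivory: +10 → 10 < 80
  Jasper: +90 → 90 ≥ 40
Round 2 — Jasper becomes insolvent.
  Elm: +80 → 155 ≥ 80
  Hale: +70 → 70 < 80
Round 3 — Elm becomes insolvent.
No further insolvencies.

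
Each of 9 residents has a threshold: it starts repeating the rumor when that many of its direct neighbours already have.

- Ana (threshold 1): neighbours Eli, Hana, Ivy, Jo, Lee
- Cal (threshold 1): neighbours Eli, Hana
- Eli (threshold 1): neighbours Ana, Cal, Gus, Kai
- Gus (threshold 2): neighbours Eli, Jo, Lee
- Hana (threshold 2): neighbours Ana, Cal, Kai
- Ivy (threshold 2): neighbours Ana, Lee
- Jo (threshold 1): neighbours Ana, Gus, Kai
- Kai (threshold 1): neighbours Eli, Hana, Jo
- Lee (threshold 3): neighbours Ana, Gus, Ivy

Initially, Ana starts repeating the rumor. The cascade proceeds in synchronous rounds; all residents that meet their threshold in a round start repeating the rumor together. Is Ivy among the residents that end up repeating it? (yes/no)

no

Round 1 — Ana starts repeating the rumor (initial).
Round 2 — checking thresholds:
  Eli: 1 of 4 neighbours ≥ 1, starts repeating the rumor.
  Hana: 1 of 3 neighbours < 2, below threshold.
  Ivy: 1 of 2 neighbours < 2, below threshold.
  Jo: 1 of 3 neighbours ≥ 1, starts repeating the rumor.
  Lee: 1 of 3 neighbours < 3, below threshold.
Round 3 — checking thresholds:
  Cal: 1 of 2 neighbours ≥ 1, starts repeating the rumor.
  Gus: 2 of 3 neighbours ≥ 2, starts repeating the rumor.
  Hana: 1 of 3 neighbours < 2, below threshold.
  Ivy: 1 of 2 neighbours < 2, below threshold.
  Kai: 2 of 3 neighbours ≥ 1, starts repeating the rumor.
  Lee: 1 of 3 neighbours < 3, below threshold.
Round 4 — checking thresholds:
  Hana: 3 of 3 neighbours ≥ 2, starts repeating the rumor.
  Ivy: 1 of 2 neighbours < 2, below threshold.
  Lee: 2 of 3 neighbours < 3, below threshold.
Round 5 — no new spreads; cascade stops.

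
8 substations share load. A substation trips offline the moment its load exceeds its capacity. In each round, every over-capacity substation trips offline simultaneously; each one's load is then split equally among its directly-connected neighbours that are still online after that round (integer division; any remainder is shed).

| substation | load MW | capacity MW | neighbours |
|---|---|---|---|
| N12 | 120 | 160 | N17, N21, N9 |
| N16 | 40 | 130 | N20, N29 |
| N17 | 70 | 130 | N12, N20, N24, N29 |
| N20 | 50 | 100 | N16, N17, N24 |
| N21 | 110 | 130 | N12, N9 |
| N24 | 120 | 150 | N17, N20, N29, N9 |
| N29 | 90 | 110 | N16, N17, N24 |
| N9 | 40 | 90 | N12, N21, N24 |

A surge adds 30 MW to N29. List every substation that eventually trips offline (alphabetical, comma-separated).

Round 1 — N29 at 120 > 110. N29 trips offline.
  N29 sheds 120 MW to N16, N17, N24: 40 each.
    N16: 40+40 = 80 ≤ 130
    N17: 70+40 = 110 ≤ 130
    N24: 120+40 = 160 > 150
Round 2 — N24 trips offline.
  N24 sheds 160 MW to N17, N20, N9: 53 each (1 lost).
    N17: 110+53 = 163 > 130
    N20: 50+53 = 103 > 100
    N9: 40+53 = 93 > 90
Round 3 — N17, N20, N9 trip offline.
  N17 sheds 163 MW to N12: 163 each.
    N12: 120+163 = 283 > 160
  N20 sheds 103 MW to N16: 103 each.
    N16: 80+103 = 183 > 130
  N9 sheds 93 MW to N12, N21: 46 each (1 lost).
    N12: 283+46 = 329 > 160
    N21: 110+46 = 156 > 130
Round 4 — N12, N16, N21 trip offline.
  N12 sheds 329 MW: no online neighbours, lost.
  N16 sheds 183 MW: no online neighbours, lost.
  N21 sheds 156 MW: no online neighbours, lost.
No further trips.

N12, N16, N17, N20, N21, N24, N29, N9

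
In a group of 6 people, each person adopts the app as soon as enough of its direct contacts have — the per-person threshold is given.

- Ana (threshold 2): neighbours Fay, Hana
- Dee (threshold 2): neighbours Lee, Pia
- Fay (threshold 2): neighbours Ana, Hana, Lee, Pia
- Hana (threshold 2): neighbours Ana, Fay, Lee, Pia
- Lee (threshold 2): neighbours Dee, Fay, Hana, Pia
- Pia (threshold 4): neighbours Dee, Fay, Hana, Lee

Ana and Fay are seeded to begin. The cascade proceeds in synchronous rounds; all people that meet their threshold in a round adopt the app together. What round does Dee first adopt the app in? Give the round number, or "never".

never

Round 1 — Ana, Fay adopt the app (initial).
Round 2 — checking thresholds:
  Hana: 2 of 4 neighbours ≥ 2, adopts the app.
  Lee: 1 of 4 neighbours < 2, below threshold.
  Pia: 1 of 4 neighbours < 4, below threshold.
Round 3 — checking thresholds:
  Lee: 2 of 4 neighbours ≥ 2, adopts the app.
  Pia: 2 of 4 neighbours < 4, below threshold.
Round 4 — no new adoptions; cascade stops.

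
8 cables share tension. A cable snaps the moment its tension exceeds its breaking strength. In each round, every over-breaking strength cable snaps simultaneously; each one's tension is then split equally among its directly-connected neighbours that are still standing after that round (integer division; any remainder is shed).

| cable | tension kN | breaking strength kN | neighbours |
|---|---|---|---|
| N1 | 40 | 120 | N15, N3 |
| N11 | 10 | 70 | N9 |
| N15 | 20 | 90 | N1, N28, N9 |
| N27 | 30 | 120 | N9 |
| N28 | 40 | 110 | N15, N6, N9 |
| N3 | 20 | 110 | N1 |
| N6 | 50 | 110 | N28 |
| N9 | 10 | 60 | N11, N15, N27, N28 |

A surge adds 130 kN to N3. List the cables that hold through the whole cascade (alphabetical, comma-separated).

Round 1 — N3 at 150 > 110. N3 snaps.
  N3 sheds 150 kN to N1: 150 each.
    N1: 40+150 = 190 > 120
Round 2 — N1 snaps.
  N1 sheds 190 kN to N15: 190 each.
    N15: 20+190 = 210 > 90
Round 3 — N15 snaps.
  N15 sheds 210 kN to N28, N9: 105 each.
    N28: 40+105 = 145 > 110
    N9: 10+105 = 115 > 60
Round 4 — N28, N9 snap.
  N28 sheds 145 kN to N6: 145 each.
    N6: 50+145 = 195 > 110
  N9 sheds 115 kN to N11, N27: 57 each (1 lost).
    N11: 10+57 = 67 ≤ 70
    N27: 30+57 = 87 ≤ 120
Round 5 — N6 snaps.
  N6 sheds 195 kN: no online neighbours, lost.
No further breaks.

N11, N27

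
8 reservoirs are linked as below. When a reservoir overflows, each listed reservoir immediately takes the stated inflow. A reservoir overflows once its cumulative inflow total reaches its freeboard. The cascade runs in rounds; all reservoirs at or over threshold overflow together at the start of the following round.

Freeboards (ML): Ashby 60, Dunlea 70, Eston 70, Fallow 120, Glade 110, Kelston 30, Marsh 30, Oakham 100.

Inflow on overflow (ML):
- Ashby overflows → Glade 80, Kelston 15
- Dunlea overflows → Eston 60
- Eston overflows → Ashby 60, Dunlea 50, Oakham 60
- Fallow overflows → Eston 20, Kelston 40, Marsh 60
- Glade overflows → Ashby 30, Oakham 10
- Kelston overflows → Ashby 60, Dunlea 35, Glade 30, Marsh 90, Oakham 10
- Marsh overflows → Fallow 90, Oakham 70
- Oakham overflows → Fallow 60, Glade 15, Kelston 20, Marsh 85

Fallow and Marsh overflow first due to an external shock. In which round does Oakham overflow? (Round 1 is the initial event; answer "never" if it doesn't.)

never

Round 1 — Fallow, Marsh overflow (initial).
  Eston: +20 → 20 < 70
  Kelston: +40 → 40 ≥ 30
  Oakham: +70 → 70 < 100
Round 2 — Kelston overflows.
  Ashby: +60 → 60 ≥ 60
  Dunlea: +35 → 35 < 70
  Glade: +30 → 30 < 110
  Oakham: +10 → 80 < 100
Round 3 — Ashby overflows.
  Glade: +80 → 110 ≥ 110
Round 4 — Glade overflows.
  Oakham: +10 → 90 < 100
No further overflows.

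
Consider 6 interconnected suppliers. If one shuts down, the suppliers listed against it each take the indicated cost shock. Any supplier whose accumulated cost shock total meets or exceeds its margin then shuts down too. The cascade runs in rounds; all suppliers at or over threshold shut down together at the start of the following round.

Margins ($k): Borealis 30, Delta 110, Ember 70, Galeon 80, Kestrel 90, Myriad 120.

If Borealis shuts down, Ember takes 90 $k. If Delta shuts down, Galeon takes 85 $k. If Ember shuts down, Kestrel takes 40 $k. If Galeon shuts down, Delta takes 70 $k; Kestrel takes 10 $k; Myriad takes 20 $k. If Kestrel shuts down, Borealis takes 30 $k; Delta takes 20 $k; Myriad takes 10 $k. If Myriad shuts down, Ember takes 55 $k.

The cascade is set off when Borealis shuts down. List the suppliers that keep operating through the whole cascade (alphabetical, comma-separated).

Delta, Galeon, Kestrel, Myriad

Round 1 — Borealis shuts down (initial).
  Ember: +90 → 90 ≥ 70
Round 2 — Ember shuts down.
  Kestrel: +40 → 40 < 90
No further shutdowns.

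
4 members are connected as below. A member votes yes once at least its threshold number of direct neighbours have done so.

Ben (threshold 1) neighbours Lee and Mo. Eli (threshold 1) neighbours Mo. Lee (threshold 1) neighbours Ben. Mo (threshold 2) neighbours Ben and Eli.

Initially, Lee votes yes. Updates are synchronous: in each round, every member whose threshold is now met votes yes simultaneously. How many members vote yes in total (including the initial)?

Round 1 — Lee votes yes (initial).
Round 2 — checking thresholds:
  Ben: 1 of 2 neighbours ≥ 1, votes yes.
Round 3 — no new yes votes; cascade stops.

2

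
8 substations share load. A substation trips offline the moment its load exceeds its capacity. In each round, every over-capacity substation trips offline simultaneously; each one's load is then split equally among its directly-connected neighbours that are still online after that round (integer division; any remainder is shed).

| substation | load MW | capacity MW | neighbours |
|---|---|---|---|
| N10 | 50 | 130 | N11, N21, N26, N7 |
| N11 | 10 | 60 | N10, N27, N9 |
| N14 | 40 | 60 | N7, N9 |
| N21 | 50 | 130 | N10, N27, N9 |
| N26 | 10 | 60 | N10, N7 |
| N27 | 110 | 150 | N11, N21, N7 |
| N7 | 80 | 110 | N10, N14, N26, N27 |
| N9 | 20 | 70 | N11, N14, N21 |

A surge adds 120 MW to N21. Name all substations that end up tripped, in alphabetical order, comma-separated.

Round 1 — N21 at 170 > 130. N21 trips offline.
  N21 sheds 170 MW to N10, N27, N9: 56 each (2 lost).
    N10: 50+56 = 106 ≤ 130
    N27: 110+56 = 166 > 150
    N9: 20+56 = 76 > 70
Round 2 — N27, N9 trip offline.
  N27 sheds 166 MW to N11, N7: 83 each.
    N11: 10+83 = 93 > 60
    N7: 80+83 = 163 > 110
  N9 sheds 76 MW to N11, N14: 38 each.
    N11: 93+38 = 131 > 60
    N14: 40+38 = 78 > 60
Round 3 — N11, N14, N7 trip offline.
  N11 sheds 131 MW to N10: 131 each.
    N10: 106+131 = 237 > 130
  N14 sheds 78 MW: no online neighbours, lost.
  N7 sheds 163 MW to N10, N26: 81 each (1 lost).
    N10: 237+81 = 318 > 130
    N26: 10+81 = 91 > 60
Round 4 — N10, N26 trip offline.
  N10 sheds 318 MW: no online neighbours, lost.
  N26 sheds 91 MW: no online neighbours, lost.
No further trips.

N10, N11, N14, N21, N26, N27, N7, N9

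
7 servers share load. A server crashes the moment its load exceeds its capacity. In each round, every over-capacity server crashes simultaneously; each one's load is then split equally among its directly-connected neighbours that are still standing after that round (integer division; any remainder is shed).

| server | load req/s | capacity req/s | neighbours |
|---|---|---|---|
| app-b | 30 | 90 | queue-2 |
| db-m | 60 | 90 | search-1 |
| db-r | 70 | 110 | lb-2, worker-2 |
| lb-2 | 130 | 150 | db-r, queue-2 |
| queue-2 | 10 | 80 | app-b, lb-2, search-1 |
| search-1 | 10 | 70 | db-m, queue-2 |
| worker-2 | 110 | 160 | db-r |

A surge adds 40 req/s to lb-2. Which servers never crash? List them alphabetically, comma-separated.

Round 1 — lb-2 at 170 > 150. lb-2 crashes.
  lb-2 sheds 170 req/s to db-r, queue-2: 85 each.
    db-r: 70+85 = 155 > 110
    queue-2: 10+85 = 95 > 80
Round 2 — db-r, queue-2 crash.
  db-r sheds 155 req/s to worker-2: 155 each.
    worker-2: 110+155 = 265 > 160
  queue-2 sheds 95 req/s to app-b, search-1: 47 each (1 lost).
    app-b: 30+47 = 77 ≤ 90
    search-1: 10+47 = 57 ≤ 70
Round 3 — worker-2 crashes.
  worker-2 sheds 265 req/s: no online neighbours, lost.
No further crashes.

app-b, db-m, search-1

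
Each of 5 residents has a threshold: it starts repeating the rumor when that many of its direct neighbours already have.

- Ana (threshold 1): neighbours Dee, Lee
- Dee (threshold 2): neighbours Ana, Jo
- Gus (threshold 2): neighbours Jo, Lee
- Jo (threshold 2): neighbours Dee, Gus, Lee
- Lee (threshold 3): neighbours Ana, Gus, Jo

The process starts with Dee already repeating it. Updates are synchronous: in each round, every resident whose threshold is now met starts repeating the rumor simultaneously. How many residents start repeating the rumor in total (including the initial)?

2

Round 1 — Dee starts repeating the rumor (initial).
Round 2 — checking thresholds:
  Ana: 1 of 2 neighbours ≥ 1, starts repeating the rumor.
  Jo: 1 of 3 neighbours < 2, holds.
Round 3 — no new spreads; cascade stops.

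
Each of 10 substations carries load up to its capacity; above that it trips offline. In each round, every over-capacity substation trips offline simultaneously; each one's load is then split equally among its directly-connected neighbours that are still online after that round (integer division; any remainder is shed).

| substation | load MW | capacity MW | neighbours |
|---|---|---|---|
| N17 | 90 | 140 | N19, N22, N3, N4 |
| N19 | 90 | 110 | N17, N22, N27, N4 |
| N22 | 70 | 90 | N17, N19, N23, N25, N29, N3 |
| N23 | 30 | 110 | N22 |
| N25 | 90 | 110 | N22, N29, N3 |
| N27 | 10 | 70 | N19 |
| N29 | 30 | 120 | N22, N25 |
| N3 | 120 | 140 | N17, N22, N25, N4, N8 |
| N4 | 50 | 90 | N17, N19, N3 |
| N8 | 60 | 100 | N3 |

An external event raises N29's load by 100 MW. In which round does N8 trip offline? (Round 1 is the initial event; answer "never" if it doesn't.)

Round 1 — N29 at 130 > 120. N29 trips offline.
  N29 sheds 130 MW to N22, N25: 65 each.
    N22: 70+65 = 135 > 90
    N25: 90+65 = 155 > 110
Round 2 — N22, N25 trip offline.
  N22 sheds 135 MW to N17, N19, N23, N3: 33 each (3 lost).
    N17: 90+33 = 123 ≤ 140
    N19: 90+33 = 123 > 110
    N23: 30+33 = 63 ≤ 110
    N3: 120+33 = 153 > 140
  N25 sheds 155 MW to N3: 155 each.
    N3: 153+155 = 308 > 140
Round 3 — N19, N3 trip offline.
  N19 sheds 123 MW to N17, N27, N4: 41 each.
    N17: 123+41 = 164 > 140
    N27: 10+41 = 51 ≤ 70
    N4: 50+41 = 91 > 90
  N3 sheds 308 MW to N17, N4, N8: 102 each (2 lost).
    N17: 164+102 = 266 > 140
    N4: 91+102 = 193 > 90
    N8: 60+102 = 162 > 100
Round 4 — N17, N4, N8 trip offline.
  N17 sheds 266 MW: no online neighbours, lost.
  N4 sheds 193 MW: no online neighbours, lost.
  N8 sheds 162 MW: no online neighbours, lost.
No further trips.

4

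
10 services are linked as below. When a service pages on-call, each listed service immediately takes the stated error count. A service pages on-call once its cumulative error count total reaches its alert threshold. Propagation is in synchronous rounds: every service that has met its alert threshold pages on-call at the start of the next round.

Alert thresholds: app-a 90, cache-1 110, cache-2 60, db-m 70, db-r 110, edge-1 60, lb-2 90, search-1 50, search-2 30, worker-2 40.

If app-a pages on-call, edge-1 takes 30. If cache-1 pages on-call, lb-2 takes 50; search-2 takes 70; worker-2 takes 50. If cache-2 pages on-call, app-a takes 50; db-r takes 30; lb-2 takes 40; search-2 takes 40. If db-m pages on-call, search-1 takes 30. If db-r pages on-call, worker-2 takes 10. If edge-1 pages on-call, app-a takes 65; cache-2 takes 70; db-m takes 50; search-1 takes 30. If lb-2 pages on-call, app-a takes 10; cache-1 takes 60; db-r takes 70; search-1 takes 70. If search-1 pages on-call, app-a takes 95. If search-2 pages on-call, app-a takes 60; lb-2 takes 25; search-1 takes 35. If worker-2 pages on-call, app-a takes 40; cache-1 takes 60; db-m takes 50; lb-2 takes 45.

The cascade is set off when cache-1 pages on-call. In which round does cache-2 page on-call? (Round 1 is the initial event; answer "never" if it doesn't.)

never

Round 1 — cache-1 pages on-call (initial).
  lb-2: +50 → 50 < 90
  search-2: +70 → 70 ≥ 30
  worker-2: +50 → 50 ≥ 40
Round 2 — search-2, worker-2 page on-call.
  app-a: +60+40 → 100 ≥ 90
  db-m: +50 → 50 < 70
  lb-2: +25+45 → 120 ≥ 90
  search-1: +35 → 35 < 50
Round 3 — app-a, lb-2 page on-call.
  db-r: +70 → 70 < 110
  edge-1: +30 → 30 < 60
  search-1: +70 → 105 ≥ 50
Round 4 — search-1 pages on-call.
No further pages.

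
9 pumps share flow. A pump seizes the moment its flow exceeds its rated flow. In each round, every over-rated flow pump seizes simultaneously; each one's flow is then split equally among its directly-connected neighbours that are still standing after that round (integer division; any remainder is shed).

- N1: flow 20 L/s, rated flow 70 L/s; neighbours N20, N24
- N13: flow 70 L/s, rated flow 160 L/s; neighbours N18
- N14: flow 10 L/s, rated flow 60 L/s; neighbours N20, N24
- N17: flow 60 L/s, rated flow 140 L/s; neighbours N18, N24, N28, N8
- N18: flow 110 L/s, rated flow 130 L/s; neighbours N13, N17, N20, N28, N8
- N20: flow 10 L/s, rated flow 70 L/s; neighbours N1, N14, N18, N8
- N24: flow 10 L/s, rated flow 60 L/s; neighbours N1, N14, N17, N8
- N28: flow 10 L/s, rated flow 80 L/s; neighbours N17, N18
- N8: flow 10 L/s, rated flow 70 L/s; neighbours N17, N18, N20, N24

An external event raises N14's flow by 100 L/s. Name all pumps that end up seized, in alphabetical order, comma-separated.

Round 1 — N14 at 110 > 60. N14 seizes.
  N14 sheds 110 L/s to N20, N24: 55 each.
    N20: 10+55 = 65 ≤ 70
    N24: 10+55 = 65 > 60
Round 2 — N24 seizes.
  N24 sheds 65 L/s to N1, N17, N8: 21 each (2 lost).
    N1: 20+21 = 41 ≤ 70
    N17: 60+21 = 81 ≤ 140
    N8: 10+21 = 31 ≤ 70
No further seizures.

N14, N24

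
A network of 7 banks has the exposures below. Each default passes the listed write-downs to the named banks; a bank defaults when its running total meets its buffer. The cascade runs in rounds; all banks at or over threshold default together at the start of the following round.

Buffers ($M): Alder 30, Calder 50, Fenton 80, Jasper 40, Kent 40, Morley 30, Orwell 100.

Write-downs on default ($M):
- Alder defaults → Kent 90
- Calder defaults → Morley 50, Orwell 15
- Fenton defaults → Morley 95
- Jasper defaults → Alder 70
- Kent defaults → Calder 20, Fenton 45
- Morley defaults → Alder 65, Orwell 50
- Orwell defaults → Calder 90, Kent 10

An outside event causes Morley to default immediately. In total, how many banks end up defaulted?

Round 1 — Morley defaults (initial).
  Alder: +65 → 65 ≥ 30
  Orwell: +50 → 50 < 100
Round 2 — Alder defaults.
  Kent: +90 → 90 ≥ 40
Round 3 — Kent defaults.
  Calder: +20 → 20 < 50
  Fenton: +45 → 45 < 80
No further defaults.

3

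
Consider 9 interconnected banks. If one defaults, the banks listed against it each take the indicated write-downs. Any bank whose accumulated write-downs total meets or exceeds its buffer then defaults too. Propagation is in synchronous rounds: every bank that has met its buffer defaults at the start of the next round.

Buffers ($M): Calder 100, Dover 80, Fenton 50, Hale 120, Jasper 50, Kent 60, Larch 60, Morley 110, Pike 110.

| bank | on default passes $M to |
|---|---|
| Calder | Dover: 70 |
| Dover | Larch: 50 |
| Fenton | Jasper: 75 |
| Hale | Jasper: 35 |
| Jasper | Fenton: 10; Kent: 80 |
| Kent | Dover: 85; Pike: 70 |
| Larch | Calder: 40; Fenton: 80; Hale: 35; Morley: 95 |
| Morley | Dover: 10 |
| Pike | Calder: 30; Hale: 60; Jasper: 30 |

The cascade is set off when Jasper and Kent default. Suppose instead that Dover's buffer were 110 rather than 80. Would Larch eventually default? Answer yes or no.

no

With Dover's buffer at 110:
Round 1 — Jasper, Kent default (initial).
  Dover: +85 → 85 < 110
  Fenton: +10 → 10 < 50
  Pike: +70 → 70 < 110
No further defaults.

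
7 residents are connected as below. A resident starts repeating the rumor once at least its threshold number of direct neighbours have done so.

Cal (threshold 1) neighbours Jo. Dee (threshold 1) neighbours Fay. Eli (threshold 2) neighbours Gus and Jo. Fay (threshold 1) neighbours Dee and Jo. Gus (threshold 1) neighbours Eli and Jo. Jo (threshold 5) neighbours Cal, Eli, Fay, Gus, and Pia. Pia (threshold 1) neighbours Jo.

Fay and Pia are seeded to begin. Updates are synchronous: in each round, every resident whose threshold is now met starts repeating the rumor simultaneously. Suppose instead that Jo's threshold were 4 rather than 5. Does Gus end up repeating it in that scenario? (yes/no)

no

With Jo's threshold at 4:
Round 1 — Fay, Pia start repeating the rumor (initial).
Round 2 — checking thresholds:
  Dee: 1 of 1 neighbours ≥ 1, starts repeating the rumor.
  Jo: 2 of 5 neighbours < 4, not yet.
Round 3 — no new spreads; cascade stops.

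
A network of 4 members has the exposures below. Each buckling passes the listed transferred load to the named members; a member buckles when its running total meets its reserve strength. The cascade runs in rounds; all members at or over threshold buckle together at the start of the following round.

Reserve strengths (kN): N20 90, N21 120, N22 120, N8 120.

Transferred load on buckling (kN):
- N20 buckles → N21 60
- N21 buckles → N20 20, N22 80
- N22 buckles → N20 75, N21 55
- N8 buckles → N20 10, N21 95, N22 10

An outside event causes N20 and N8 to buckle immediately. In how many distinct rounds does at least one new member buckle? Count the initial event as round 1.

2

Round 1 — N20, N8 buckle (initial).
  N21: +60+95 → 155 ≥ 120
  N22: +10 → 10 < 120
Round 2 — N21 buckles.
  N22: +80 → 90 < 120
No further bucklings.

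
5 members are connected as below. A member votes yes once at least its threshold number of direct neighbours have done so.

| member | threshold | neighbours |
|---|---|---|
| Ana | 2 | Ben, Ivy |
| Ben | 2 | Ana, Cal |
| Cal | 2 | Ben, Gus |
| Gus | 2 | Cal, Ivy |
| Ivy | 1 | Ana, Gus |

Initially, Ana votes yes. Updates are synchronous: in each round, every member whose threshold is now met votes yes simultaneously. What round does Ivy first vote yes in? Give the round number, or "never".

2

Round 1 — Ana votes yes (initial).
Round 2 — checking thresholds:
  Ben: 1 of 2 neighbours < 2, holds.
  Ivy: 1 of 2 neighbours ≥ 1, votes yes.
Round 3 — no new yes votes; cascade stops.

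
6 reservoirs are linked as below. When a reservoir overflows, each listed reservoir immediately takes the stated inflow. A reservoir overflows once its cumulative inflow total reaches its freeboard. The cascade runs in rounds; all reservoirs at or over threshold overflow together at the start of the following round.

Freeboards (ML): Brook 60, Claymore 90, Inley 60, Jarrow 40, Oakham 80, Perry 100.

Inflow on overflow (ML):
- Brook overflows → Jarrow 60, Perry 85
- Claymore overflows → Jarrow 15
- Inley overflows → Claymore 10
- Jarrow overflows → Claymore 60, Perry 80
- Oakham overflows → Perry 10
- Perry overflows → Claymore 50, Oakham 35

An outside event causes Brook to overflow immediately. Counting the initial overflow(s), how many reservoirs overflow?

4

Round 1 — Brook overflows (initial).
  Jarrow: +60 → 60 ≥ 40
  Perry: +85 → 85 < 100
Round 2 — Jarrow overflows.
  Claymore: +60 → 60 < 90
  Perry: +80 → 165 ≥ 100
Round 3 — Perry overflows.
  Claymore: +50 → 110 ≥ 90
  Oakham: +35 → 35 < 80
Round 4 — Claymore overflows.
No further overflows.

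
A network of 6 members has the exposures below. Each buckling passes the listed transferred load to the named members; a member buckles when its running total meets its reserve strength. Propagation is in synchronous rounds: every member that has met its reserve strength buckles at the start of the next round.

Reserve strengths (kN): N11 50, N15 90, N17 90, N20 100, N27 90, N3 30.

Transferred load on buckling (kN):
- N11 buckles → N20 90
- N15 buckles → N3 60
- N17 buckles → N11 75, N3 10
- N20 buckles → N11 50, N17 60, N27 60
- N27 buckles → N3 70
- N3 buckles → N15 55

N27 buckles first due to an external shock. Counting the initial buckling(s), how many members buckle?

2

Round 1 — N27 buckles (initial).
  N3: +70 → 70 ≥ 30
Round 2 — N3 buckles.
  N15: +55 → 55 < 90
No further bucklings.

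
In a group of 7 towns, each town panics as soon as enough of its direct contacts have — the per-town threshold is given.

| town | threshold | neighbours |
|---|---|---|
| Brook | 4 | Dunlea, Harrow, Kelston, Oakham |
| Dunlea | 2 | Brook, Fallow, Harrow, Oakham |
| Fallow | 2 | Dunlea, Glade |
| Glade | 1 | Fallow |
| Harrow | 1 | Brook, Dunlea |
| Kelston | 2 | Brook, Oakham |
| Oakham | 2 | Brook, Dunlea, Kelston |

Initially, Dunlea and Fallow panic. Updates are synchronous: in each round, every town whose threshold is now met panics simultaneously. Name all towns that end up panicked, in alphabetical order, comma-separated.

Round 1 — Dunlea, Fallow panic (initial).
Round 2 — checking thresholds:
  Brook: 1 of 4 neighbours < 4, holds.
  Glade: 1 of 1 neighbours ≥ 1, panics.
  Harrow: 1 of 2 neighbours ≥ 1, panics.
  Oakham: 1 of 3 neighbours < 2, holds.
Round 3 — no new panics; cascade stops.

Dunlea, Fallow, Glade, Harrow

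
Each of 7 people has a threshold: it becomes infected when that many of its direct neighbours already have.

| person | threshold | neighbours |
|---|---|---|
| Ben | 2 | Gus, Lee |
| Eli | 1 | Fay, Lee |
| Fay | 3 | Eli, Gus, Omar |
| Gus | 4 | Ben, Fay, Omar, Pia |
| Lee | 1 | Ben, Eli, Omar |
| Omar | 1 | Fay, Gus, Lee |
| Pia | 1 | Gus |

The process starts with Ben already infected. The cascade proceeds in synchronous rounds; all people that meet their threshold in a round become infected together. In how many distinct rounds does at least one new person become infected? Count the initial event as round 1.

Round 1 — Ben becomes infected (initial).
Round 2 — checking thresholds:
  Gus: 1 of 4 neighbours < 4, not yet.
  Lee: 1 of 3 neighbours ≥ 1, becomes infected.
Round 3 — checking thresholds:
  Eli: 1 of 2 neighbours ≥ 1, becomes infected.
  Gus: 1 of 4 neighbours < 4, not yet.
  Omar: 1 of 3 neighbours ≥ 1, becomes infected.
Round 4 — no new infections; cascade stops.

3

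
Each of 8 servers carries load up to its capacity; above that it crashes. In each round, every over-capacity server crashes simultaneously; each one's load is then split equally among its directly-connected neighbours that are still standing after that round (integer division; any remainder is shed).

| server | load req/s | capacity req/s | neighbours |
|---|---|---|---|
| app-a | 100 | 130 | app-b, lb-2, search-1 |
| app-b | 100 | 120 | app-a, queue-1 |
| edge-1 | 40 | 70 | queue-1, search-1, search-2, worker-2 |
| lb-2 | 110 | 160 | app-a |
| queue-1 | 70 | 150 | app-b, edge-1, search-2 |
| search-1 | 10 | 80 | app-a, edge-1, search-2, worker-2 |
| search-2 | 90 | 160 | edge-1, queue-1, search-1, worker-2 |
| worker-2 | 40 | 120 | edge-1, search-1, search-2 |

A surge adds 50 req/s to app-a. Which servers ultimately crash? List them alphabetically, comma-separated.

Round 1 — app-a at 150 > 130. app-a crashes.
  app-a sheds 150 req/s to app-b, lb-2, search-1: 50 each.
    app-b: 100+50 = 150 > 120
    lb-2: 110+50 = 160 ≤ 160
    search-1: 10+50 = 60 ≤ 80
Round 2 — app-b crashes.
  app-b sheds 150 req/s to queue-1: 150 each.
    queue-1: 70+150 = 220 > 150
Round 3 — queue-1 crashes.
  queue-1 sheds 220 req/s to edge-1, search-2: 110 each.
    edge-1: 40+110 = 150 > 70
    search-2: 90+110 = 200 > 160
Round 4 — edge-1, search-2 crash.
  edge-1 sheds 150 req/s to search-1, worker-2: 75 each.
    search-1: 60+75 = 135 > 80
    worker-2: 40+75 = 115 ≤ 120
  search-2 sheds 200 req/s to search-1, worker-2: 100 each.
    search-1: 135+100 = 235 > 80
    worker-2: 115+100 = 215 > 120
Round 5 — search-1, worker-2 crash.
  search-1 sheds 235 req/s: no online neighbours, lost.
  worker-2 sheds 215 req/s: no online neighbours, lost.
No further crashes.

app-a, app-b, edge-1, queue-1, search-1, search-2, worker-2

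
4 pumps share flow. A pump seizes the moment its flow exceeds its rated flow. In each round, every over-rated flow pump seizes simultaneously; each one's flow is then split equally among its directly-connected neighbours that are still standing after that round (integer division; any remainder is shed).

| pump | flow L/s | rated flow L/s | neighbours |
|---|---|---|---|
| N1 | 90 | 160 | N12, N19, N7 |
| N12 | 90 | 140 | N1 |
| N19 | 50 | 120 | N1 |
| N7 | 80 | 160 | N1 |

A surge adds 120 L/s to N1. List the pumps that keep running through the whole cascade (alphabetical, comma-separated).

Round 1 — N1 at 210 > 160. N1 seizes.
  N1 sheds 210 L/s to N12, N19, N7: 70 each.
    N12: 90+70 = 160 > 140
    N19: 50+70 = 120 ≤ 120
    N7: 80+70 = 150 ≤ 160
Round 2 — N12 seizes.
  N12 sheds 160 L/s: no online neighbours, lost.
No further seizures.

N19, N7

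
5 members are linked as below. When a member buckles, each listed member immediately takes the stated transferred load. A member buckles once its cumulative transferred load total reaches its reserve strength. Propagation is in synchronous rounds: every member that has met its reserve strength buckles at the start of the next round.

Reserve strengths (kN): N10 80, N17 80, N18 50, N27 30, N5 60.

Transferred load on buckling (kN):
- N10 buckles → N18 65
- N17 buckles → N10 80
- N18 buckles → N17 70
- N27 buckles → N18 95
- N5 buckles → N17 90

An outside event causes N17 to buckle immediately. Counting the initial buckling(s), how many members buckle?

3

Round 1 — N17 buckles (initial).
  N10: +80 → 80 ≥ 80
Round 2 — N10 buckles.
  N18: +65 → 65 ≥ 50
Round 3 — N18 buckles.
No further bucklings.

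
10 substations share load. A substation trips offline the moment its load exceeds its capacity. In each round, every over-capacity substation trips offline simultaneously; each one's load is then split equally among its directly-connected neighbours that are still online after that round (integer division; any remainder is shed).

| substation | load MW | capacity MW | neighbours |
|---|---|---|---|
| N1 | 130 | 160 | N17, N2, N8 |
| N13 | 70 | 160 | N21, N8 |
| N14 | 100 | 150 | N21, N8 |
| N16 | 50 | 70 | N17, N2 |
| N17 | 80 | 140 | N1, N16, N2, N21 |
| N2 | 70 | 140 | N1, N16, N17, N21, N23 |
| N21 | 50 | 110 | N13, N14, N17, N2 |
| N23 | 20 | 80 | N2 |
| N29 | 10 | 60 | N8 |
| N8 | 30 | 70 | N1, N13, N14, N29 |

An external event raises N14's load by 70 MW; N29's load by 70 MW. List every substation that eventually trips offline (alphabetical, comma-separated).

N1, N13, N14, N16, N17, N2, N21, N23, N29, N8

Round 1 — N14 at 170 > 150; N29 at 80 > 60. N14, N29 trip offline.
  N14 sheds 170 MW to N21, N8: 85 each.
    N21: 50+85 = 135 > 110
    N8: 30+85 = 115 > 70
  N29 sheds 80 MW to N8: 80 each.
    N8: 115+80 = 195 > 70
Round 2 — N21, N8 trip offline.
  N21 sheds 135 MW to N13, N17, N2: 45 each.
    N13: 70+45 = 115 ≤ 160
    N17: 80+45 = 125 ≤ 140
    N2: 70+45 = 115 ≤ 140
  N8 sheds 195 MW to N1, N13: 97 each (1 lost).
    N1: 130+97 = 227 > 160
    N13: 115+97 = 212 > 160
Round 3 — N1, N13 trip offline.
  N1 sheds 227 MW to N17, N2: 113 each (1 lost).
    N17: 125+113 = 238 > 140
    N2: 115+113 = 228 > 140
  N13 sheds 212 MW: no online neighbours, lost.
Round 4 — N17, N2 trip offline.
  N17 sheds 238 MW to N16: 238 each.
    N16: 50+238 = 288 > 70
  N2 sheds 228 MW to N16, N23: 114 each.
    N16: 288+114 = 402 > 70
    N23: 20+114 = 134 > 80
Round 5 — N16, N23 trip offline.
  N16 sheds 402 MW: no online neighbours, lost.
  N23 sheds 134 MW: no online neighbours, lost.
No further trips.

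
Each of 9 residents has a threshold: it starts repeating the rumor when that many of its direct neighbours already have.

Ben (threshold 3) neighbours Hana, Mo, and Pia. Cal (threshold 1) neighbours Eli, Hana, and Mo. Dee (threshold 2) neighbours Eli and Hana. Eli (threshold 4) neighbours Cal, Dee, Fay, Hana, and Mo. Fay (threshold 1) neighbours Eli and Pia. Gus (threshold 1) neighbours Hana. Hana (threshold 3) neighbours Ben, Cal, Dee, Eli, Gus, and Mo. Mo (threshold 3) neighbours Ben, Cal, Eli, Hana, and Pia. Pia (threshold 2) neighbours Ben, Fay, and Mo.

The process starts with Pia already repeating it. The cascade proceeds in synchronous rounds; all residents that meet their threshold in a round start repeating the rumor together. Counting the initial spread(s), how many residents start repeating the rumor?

Round 1 — Pia starts repeating the rumor (initial).
Round 2 — checking thresholds:
  Ben: 1 of 3 neighbours < 3, below threshold.
  Fay: 1 of 2 neighbours ≥ 1, starts repeating the rumor.
  Mo: 1 of 5 neighbours < 3, below threshold.
Round 3 — no new spreads; cascade stops.

2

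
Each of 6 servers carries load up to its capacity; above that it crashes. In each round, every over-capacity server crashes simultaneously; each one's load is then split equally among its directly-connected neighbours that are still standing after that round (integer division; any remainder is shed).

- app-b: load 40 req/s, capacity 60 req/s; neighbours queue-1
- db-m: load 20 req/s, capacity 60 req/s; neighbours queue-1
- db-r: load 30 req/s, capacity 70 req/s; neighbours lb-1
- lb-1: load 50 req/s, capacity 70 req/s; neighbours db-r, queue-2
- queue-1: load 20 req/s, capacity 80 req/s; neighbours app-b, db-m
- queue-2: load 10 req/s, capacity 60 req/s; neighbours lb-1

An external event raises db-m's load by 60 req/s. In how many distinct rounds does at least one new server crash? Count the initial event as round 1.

Round 1 — db-m at 80 > 60. db-m crashes.
  db-m sheds 80 req/s to queue-1: 80 each.
    queue-1: 20+80 = 100 > 80
Round 2 — queue-1 crashes.
  queue-1 sheds 100 req/s to app-b: 100 each.
    app-b: 40+100 = 140 > 60
Round 3 — app-b crashes.
  app-b sheds 140 req/s: no online neighbours, lost.
No further crashes.

3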